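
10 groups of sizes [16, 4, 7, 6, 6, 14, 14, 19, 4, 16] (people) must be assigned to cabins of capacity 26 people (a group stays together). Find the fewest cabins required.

5

Total = 19 + 16 + 16 + 14 + 14 + 7 + 6 + 6 + 4 + 4 = 106 people.
Lower bound: ⌈106/26⌉ = 5 cabins.
A packing using 5 cabins:
  cabin 1: 19 + 7 = 26
  cabin 2: 16 + 6 + 4 = 26
  cabin 3: 16 + 6 + 4 = 26
  cabin 4: 14 = 14
  cabin 5: 14 = 14
This matches the lower bound, so 5 is optimal.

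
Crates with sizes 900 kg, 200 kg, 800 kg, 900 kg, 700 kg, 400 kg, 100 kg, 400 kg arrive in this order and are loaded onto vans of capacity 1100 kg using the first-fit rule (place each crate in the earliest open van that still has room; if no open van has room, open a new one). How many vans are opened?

  900 → van 1 (new)  [load 900/1100]
  200 → van 1  [load 1100/1100]
  800 → van 2 (new)  [load 800/1100]
  900 → van 3 (new)  [load 900/1100]
  700 → van 4 (new)  [load 700/1100]
  400 → van 4  [load 1100/1100]
  100 → van 2  [load 900/1100]
  400 → van 5 (new)  [load 400/1100]
5 vans opened.

5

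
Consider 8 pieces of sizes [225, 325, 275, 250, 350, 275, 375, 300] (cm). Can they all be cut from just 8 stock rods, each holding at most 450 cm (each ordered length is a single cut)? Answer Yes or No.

Yes

A valid assignment using 8 stock rods:
  stock rod 1: 375 = 375
  stock rod 2: 350 = 350
  stock rod 3: 325 = 325
  stock rod 4: 300 = 300
  stock rod 5: 275 = 275
  stock rod 6: 275 = 275
  stock rod 7: 250 = 250
  stock rod 8: 225 = 225
Every load is within 450 cm, so 8 stock rods suffice.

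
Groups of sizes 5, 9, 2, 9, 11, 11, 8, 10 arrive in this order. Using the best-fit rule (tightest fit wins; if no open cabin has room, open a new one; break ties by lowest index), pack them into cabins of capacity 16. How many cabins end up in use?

6

  5 → cabin 1 (new)  [load 5/16]
  9 → cabin 1  [load 14/16]
  2 → cabin 1  [load 16/16]
  9 → cabin 2 (new)  [load 9/16]
  11 → cabin 3 (new)  [load 11/16]
  11 → cabin 4 (new)  [load 11/16]
  8 → cabin 5 (new)  [load 8/16]
  10 → cabin 6 (new)  [load 10/16]
6 cabins opened.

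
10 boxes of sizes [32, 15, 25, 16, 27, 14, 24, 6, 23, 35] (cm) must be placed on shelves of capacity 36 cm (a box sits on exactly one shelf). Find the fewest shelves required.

8

Total = 35 + 32 + 27 + 25 + 24 + 23 + 16 + 15 + 14 + 6 = 217 cm.
Lower bound: ⌈217/36⌉ = 7 shelves.
A packing using 8 shelves:
  shelf 1: 35 = 35
  shelf 2: 32 = 32
  shelf 3: 27 + 6 = 33
  shelf 4: 25 = 25
  shelf 5: 24 = 24
  shelf 6: 23 = 23
  shelf 7: 16 + 15 = 31
  shelf 8: 14 = 14
No arrangement into 7 shelves stays within capacity, so 8 is optimal.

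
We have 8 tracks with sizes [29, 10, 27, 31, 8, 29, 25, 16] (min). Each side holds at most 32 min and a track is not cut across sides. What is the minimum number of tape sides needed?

Total = 31 + 29 + 29 + 27 + 25 + 16 + 10 + 8 = 175 min.
Lower bound: ⌈175/32⌉ = 6 tape sides.
A packing using 7 tape sides:
  side 1: 31 = 31
  side 2: 29 = 29
  side 3: 29 = 29
  side 4: 27 = 27
  side 5: 25 = 25
  side 6: 16 + 10 = 26
  side 7: 8 = 8
No arrangement into 6 tape sides stays within capacity, so 7 is optimal.

7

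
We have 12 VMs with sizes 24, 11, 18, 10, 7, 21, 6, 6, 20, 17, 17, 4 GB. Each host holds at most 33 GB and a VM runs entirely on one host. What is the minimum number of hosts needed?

Total = 24 + 21 + 20 + 18 + 17 + 17 + 11 + 10 + 7 + 6 + 6 + 4 = 161 GB.
Lower bound: ⌈161/33⌉ = 5 hosts.
Also, 6 VMs each exceed 33/2 GB, and no two of those can share a host, so at least 6 hosts are needed.
A packing using 6 hosts:
  host 1: 24 + 7 = 31
  host 2: 21 + 11 = 32
  host 3: 20 + 10 = 30
  host 4: 18 + 6 + 6 = 30
  host 5: 17 + 4 = 21
  host 6: 17 = 17
This matches the lower bound, so 6 is optimal.

6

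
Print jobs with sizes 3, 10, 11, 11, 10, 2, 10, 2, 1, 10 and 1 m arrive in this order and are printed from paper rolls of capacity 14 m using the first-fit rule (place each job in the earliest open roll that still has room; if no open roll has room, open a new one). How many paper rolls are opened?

6

  3 → roll 1 (new)  [load 3/14]
  10 → roll 1  [load 13/14]
  11 → roll 2 (new)  [load 11/14]
  11 → roll 3 (new)  [load 11/14]
  10 → roll 4 (new)  [load 10/14]
  2 → roll 2  [load 13/14]
  10 → roll 5 (new)  [load 10/14]
  2 → roll 3  [load 13/14]
  1 → roll 1  [load 14/14]
  10 → roll 6 (new)  [load 10/14]
  1 → roll 2  [load 14/14]
6 paper rolls opened.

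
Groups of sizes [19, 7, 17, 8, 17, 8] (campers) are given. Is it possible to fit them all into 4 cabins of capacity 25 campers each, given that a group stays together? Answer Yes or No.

Yes

A valid assignment using 4 cabins:
  cabin 1: 19 = 19
  cabin 2: 17 + 8 = 25
  cabin 3: 17 + 8 = 25
  cabin 4: 7 = 7
Every load is within 25 campers, so 4 cabins suffice.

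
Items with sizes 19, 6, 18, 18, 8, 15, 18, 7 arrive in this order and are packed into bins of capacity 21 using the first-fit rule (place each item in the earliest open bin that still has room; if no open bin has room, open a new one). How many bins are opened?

  19 → bin 1 (new)  [load 19/21]
  6 → bin 2 (new)  [load 6/21]
  18 → bin 3 (new)  [load 18/21]
  18 → bin 4 (new)  [load 18/21]
  8 → bin 2  [load 14/21]
  15 → bin 5 (new)  [load 15/21]
  18 → bin 6 (new)  [load 18/21]
  7 → bin 2  [load 21/21]
6 bins opened.

6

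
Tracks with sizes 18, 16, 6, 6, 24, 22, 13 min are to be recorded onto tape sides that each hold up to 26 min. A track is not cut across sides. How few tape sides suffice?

5

Total = 24 + 22 + 18 + 16 + 13 + 6 + 6 = 105 min.
Lower bound: ⌈105/26⌉ = 5 tape sides.
A packing using 5 tape sides:
  side 1: 24 = 24
  side 2: 22 = 22
  side 3: 18 + 6 = 24
  side 4: 16 + 6 = 22
  side 5: 13 = 13
This matches the lower bound, so 5 is optimal.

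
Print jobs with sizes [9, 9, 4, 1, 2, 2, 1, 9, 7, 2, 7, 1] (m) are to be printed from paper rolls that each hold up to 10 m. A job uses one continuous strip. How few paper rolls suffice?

Total = 9 + 9 + 9 + 7 + 7 + 4 + 2 + 2 + 2 + 1 + 1 + 1 = 54 m.
Lower bound: ⌈54/10⌉ = 6 paper rolls.
A packing using 6 paper rolls:
  roll 1: 9 + 1 = 10
  roll 2: 9 + 1 = 10
  roll 3: 9 + 1 = 10
  roll 4: 7 + 2 = 9
  roll 5: 7 + 2 = 9
  roll 6: 4 + 2 = 6
This matches the lower bound, so 6 is optimal.

6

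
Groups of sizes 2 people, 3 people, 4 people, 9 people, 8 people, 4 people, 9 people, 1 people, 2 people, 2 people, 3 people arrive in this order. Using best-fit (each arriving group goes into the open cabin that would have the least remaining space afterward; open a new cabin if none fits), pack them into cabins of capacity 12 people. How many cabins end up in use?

  2 → cabin 1 (new)  [load 2/12]
  3 → cabin 1  [load 5/12]
  4 → cabin 1  [load 9/12]
  9 → cabin 2 (new)  [load 9/12]
  8 → cabin 3 (new)  [load 8/12]
  4 → cabin 3  [load 12/12]
  9 → cabin 4 (new)  [load 9/12]
  1 → cabin 1  [load 10/12]
  2 → cabin 1  [load 12/12]
  2 → cabin 2  [load 11/12]
  3 → cabin 4  [load 12/12]
4 cabins opened.

4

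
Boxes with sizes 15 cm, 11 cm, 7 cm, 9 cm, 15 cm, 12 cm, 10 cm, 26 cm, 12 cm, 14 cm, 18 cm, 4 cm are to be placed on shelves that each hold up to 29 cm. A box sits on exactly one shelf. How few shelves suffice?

Total = 26 + 18 + 15 + 15 + 14 + 12 + 12 + 11 + 10 + 9 + 7 + 4 = 153 cm.
Lower bound: ⌈153/29⌉ = 6 shelves.
A packing using 6 shelves:
  shelf 1: 26 = 26
  shelf 2: 18 + 11 = 29
  shelf 3: 15 + 14 = 29
  shelf 4: 15 + 12 = 27
  shelf 5: 12 + 10 + 7 = 29
  shelf 6: 9 + 4 = 13
This matches the lower bound, so 6 is optimal.

6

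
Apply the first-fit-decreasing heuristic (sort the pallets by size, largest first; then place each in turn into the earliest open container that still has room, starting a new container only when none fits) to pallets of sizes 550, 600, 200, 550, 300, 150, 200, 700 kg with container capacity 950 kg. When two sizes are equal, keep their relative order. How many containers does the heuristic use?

4

Sorted descending: 700, 600, 550, 550, 300, 200, 200, 150.
  700 → container 1 (new)  [load 700/950]
  600 → container 2 (new)  [load 600/950]
  550 → container 3 (new)  [load 550/950]
  550 → container 4 (new)  [load 550/950]
  300 → container 2  [load 900/950]
  200 → container 1  [load 900/950]
  200 → container 3  [load 750/950]
  150 → container 3  [load 900/950]
4 containers opened.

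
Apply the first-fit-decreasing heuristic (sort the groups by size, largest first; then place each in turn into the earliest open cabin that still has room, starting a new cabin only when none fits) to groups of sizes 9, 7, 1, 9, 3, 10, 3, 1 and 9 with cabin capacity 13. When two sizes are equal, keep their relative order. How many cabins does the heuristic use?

Sorted descending: 10, 9, 9, 9, 7, 3, 3, 1, 1.
  10 → cabin 1 (new)  [load 10/13]
  9 → cabin 2 (new)  [load 9/13]
  9 → cabin 3 (new)  [load 9/13]
  9 → cabin 4 (new)  [load 9/13]
  7 → cabin 5 (new)  [load 7/13]
  3 → cabin 1  [load 13/13]
  3 → cabin 2  [load 12/13]
  1 → cabin 2  [load 13/13]
  1 → cabin 3  [load 10/13]
5 cabins opened.

5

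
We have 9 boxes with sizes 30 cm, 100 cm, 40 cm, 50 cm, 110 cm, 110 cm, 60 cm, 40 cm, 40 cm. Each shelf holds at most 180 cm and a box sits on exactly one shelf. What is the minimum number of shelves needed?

4

Total = 110 + 110 + 100 + 60 + 50 + 40 + 40 + 40 + 30 = 580 cm.
Lower bound: ⌈580/180⌉ = 4 shelves.
A packing using 4 shelves:
  shelf 1: 110 + 60 = 170
  shelf 2: 110 + 50 = 160
  shelf 3: 100 + 40 + 40 = 180
  shelf 4: 40 + 30 = 70
This matches the lower bound, so 4 is optimal.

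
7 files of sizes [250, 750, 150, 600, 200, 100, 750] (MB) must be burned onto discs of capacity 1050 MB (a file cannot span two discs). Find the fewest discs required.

Total = 750 + 750 + 600 + 250 + 200 + 150 + 100 = 2800 MB.
Lower bound: ⌈2800/1050⌉ = 3 discs.
A packing using 3 discs:
  disc 1: 750 + 250 = 1000
  disc 2: 750 + 200 + 100 = 1050
  disc 3: 600 + 150 = 750
This matches the lower bound, so 3 is optimal.

3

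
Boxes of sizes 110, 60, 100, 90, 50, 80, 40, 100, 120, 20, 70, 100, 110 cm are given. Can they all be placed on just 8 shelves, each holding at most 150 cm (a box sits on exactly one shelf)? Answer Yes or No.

Yes

A valid assignment using 8 shelves:
  shelf 1: 120 + 20 = 140
  shelf 2: 110 + 40 = 150
  shelf 3: 110 = 110
  shelf 4: 100 + 50 = 150
  shelf 5: 100 = 100
  shelf 6: 100 = 100
  shelf 7: 90 + 60 = 150
  shelf 8: 80 + 70 = 150
Every load is within 150 cm, so 8 shelves suffice.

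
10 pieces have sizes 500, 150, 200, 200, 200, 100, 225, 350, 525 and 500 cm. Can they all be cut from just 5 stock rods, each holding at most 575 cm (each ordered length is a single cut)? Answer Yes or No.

Total = 2950 cm; ⌈2950/575⌉ = 6.
At least 6 stock rods are required, but only 5 are allowed.

No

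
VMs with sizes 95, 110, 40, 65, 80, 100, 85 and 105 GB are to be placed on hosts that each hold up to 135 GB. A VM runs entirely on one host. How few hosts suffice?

Total = 110 + 105 + 100 + 95 + 85 + 80 + 65 + 40 = 680 GB.
Lower bound: ⌈680/135⌉ = 6 hosts.
A packing using 7 hosts:
  host 1: 110 = 110
  host 2: 105 = 105
  host 3: 100 = 100
  host 4: 95 + 40 = 135
  host 5: 85 = 85
  host 6: 80 = 80
  host 7: 65 = 65
No arrangement into 6 hosts stays within capacity, so 7 is optimal.

7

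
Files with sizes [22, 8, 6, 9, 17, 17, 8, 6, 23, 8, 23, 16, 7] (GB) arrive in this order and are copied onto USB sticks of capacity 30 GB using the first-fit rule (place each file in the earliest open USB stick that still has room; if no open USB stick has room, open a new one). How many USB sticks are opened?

  22 → USB stick 1 (new)  [load 22/30]
  8 → USB stick 1  [load 30/30]
  6 → USB stick 2 (new)  [load 6/30]
  9 → USB stick 2  [load 15/30]
  17 → USB stick 3 (new)  [load 17/30]
  17 → USB stick 4 (new)  [load 17/30]
  8 → USB stick 2  [load 23/30]
  6 → USB stick 2  [load 29/30]
  23 → USB stick 5 (new)  [load 23/30]
  8 → USB stick 3  [load 25/30]
  23 → USB stick 6 (new)  [load 23/30]
  16 → USB stick 7 (new)  [load 16/30]
  7 → USB stick 4  [load 24/30]
7 USB sticks opened.

7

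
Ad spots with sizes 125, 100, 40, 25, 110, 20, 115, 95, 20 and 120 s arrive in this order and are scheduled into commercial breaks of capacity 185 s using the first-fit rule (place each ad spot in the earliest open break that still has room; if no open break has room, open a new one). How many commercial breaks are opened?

  125 → break 1 (new)  [load 125/185]
  100 → break 2 (new)  [load 100/185]
  40 → break 1  [load 165/185]
  25 → break 2  [load 125/185]
  110 → break 3 (new)  [load 110/185]
  20 → break 1  [load 185/185]
  115 → break 4 (new)  [load 115/185]
  95 → break 5 (new)  [load 95/185]
  20 → break 2  [load 145/185]
  120 → break 6 (new)  [load 120/185]
6 commercial breaks opened.

6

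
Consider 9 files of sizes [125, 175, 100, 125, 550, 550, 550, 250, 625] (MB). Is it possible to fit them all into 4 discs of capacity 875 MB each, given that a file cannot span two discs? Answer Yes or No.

Yes

A valid assignment using 4 discs:
  disc 1: 625 + 250 = 875
  disc 2: 550 + 175 + 125 = 850
  disc 3: 550 + 125 + 100 = 775
  disc 4: 550 = 550
Every load is within 875 MB, so 4 discs suffice.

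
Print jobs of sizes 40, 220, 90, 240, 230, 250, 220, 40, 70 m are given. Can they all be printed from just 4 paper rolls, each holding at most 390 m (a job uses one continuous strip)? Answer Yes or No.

No

Total = 1400 m; ⌈1400/390⌉ = 4.
5 print jobs each exceed half the capacity and cannot share a roll, forcing at least 5 paper rolls.
At least 5 paper rolls are required, but only 4 are allowed.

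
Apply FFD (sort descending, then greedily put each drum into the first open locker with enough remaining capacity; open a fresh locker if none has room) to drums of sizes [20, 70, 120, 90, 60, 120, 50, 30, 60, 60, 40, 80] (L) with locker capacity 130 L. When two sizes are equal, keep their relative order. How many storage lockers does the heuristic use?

Sorted descending: 120, 120, 90, 80, 70, 60, 60, 60, 50, 40, 30, 20.
  120 → locker 1 (new)  [load 120/130]
  120 → locker 2 (new)  [load 120/130]
  90 → locker 3 (new)  [load 90/130]
  80 → locker 4 (new)  [load 80/130]
  70 → locker 5 (new)  [load 70/130]
  60 → locker 5  [load 130/130]
  60 → locker 6 (new)  [load 60/130]
  60 → locker 6  [load 120/130]
  50 → locker 4  [load 130/130]
  40 → locker 3  [load 130/130]
  30 → locker 7 (new)  [load 30/130]
  20 → locker 7  [load 50/130]
7 storage lockers opened.

7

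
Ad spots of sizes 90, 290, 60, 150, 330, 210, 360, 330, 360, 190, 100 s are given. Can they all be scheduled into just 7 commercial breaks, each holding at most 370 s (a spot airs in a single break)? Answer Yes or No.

No

Total = 2470 s; ⌈2470/370⌉ = 7.
The bound of 7 does not rule out 7, but exhaustive search shows no assignment into 7 commercial breaks of capacity 370 s exists — the minimum is 8.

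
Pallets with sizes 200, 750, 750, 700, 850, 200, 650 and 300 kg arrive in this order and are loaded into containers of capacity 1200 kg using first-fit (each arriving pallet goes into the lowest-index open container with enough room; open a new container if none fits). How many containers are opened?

5

  200 → container 1 (new)  [load 200/1200]
  750 → container 1  [load 950/1200]
  750 → container 2 (new)  [load 750/1200]
  700 → container 3 (new)  [load 700/1200]
  850 → container 4 (new)  [load 850/1200]
  200 → container 1  [load 1150/1200]
  650 → container 5 (new)  [load 650/1200]
  300 → container 2  [load 1050/1200]
5 containers opened.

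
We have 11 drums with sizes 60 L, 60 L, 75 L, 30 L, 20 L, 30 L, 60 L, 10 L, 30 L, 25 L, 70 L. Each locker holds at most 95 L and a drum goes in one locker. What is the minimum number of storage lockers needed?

6

Total = 75 + 70 + 60 + 60 + 60 + 30 + 30 + 30 + 25 + 20 + 10 = 470 L.
Lower bound: ⌈470/95⌉ = 5 storage lockers.
A packing using 6 storage lockers:
  locker 1: 75 + 20 = 95
  locker 2: 70 + 25 = 95
  locker 3: 60 + 30 = 90
  locker 4: 60 + 30 = 90
  locker 5: 60 + 30 = 90
  locker 6: 10 = 10
No arrangement into 5 storage lockers stays within capacity, so 6 is optimal.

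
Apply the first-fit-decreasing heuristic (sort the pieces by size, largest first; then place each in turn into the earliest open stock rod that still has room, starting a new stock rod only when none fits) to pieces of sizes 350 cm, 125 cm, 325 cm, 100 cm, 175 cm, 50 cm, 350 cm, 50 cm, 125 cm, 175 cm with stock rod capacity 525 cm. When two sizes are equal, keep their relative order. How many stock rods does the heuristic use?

Sorted descending: 350, 350, 325, 175, 175, 125, 125, 100, 50, 50.
  350 → stock rod 1 (new)  [load 350/525]
  350 → stock rod 2 (new)  [load 350/525]
  325 → stock rod 3 (new)  [load 325/525]
  175 → stock rod 1  [load 525/525]
  175 → stock rod 2  [load 525/525]
  125 → stock rod 3  [load 450/525]
  125 → stock rod 4 (new)  [load 125/525]
  100 → stock rod 4  [load 225/525]
  50 → stock rod 3  [load 500/525]
  50 → stock rod 4  [load 275/525]
4 stock rods opened.

4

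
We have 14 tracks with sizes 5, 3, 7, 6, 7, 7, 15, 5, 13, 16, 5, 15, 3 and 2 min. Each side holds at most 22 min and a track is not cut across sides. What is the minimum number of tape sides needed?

5

Total = 16 + 15 + 15 + 13 + 7 + 7 + 7 + 6 + 5 + 5 + 5 + 3 + 3 + 2 = 109 min.
Lower bound: ⌈109/22⌉ = 5 tape sides.
A packing using 5 tape sides:
  side 1: 16 + 6 = 22
  side 2: 15 + 7 = 22
  side 3: 15 + 7 = 22
  side 4: 13 + 7 + 2 = 22
  side 5: 5 + 5 + 5 + 3 + 3 = 21
This matches the lower bound, so 5 is optimal.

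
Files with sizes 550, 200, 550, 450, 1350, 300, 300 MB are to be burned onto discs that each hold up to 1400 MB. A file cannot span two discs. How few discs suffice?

3

Total = 1350 + 550 + 550 + 450 + 300 + 300 + 200 = 3700 MB.
Lower bound: ⌈3700/1400⌉ = 3 discs.
A packing using 3 discs:
  disc 1: 1350 = 1350
  disc 2: 550 + 550 + 300 = 1400
  disc 3: 450 + 300 + 200 = 950
This matches the lower bound, so 3 is optimal.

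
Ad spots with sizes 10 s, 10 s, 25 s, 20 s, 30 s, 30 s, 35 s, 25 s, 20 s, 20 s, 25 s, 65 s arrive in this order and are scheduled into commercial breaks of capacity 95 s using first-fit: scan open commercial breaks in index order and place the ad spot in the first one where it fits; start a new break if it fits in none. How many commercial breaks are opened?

  10 → break 1 (new)  [load 10/95]
  10 → break 1  [load 20/95]
  25 → break 1  [load 45/95]
  20 → break 1  [load 65/95]
  30 → break 1  [load 95/95]
  30 → break 2 (new)  [load 30/95]
  35 → break 2  [load 65/95]
  25 → break 2  [load 90/95]
  20 → break 3 (new)  [load 20/95]
  20 → break 3  [load 40/95]
  25 → break 3  [load 65/95]
  65 → break 4 (new)  [load 65/95]
4 commercial breaks opened.

4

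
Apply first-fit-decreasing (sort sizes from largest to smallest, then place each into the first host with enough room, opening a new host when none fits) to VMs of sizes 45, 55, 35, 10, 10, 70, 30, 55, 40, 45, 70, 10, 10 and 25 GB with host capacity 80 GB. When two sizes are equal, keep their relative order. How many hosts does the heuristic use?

Sorted descending: 70, 70, 55, 55, 45, 45, 40, 35, 30, 25, 10, 10, 10, 10.
  70 → host 1 (new)  [load 70/80]
  70 → host 2 (new)  [load 70/80]
  55 → host 3 (new)  [load 55/80]
  55 → host 4 (new)  [load 55/80]
  45 → host 5 (new)  [load 45/80]
  45 → host 6 (new)  [load 45/80]
  40 → host 7 (new)  [load 40/80]
  35 → host 5  [load 80/80]
  30 → host 6  [load 75/80]
  25 → host 3  [load 80/80]
  10 → host 1  [load 80/80]
  10 → host 2  [load 80/80]
  10 → host 4  [load 65/80]
  10 → host 4  [load 75/80]
7 hosts opened.

7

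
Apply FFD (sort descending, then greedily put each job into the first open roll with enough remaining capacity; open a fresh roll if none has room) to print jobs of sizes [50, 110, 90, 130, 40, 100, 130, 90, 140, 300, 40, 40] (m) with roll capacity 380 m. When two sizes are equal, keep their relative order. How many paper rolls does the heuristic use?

Sorted descending: 300, 140, 130, 130, 110, 100, 90, 90, 50, 40, 40, 40.
  300 → roll 1 (new)  [load 300/380]
  140 → roll 2 (new)  [load 140/380]
  130 → roll 2  [load 270/380]
  130 → roll 3 (new)  [load 130/380]
  110 → roll 2  [load 380/380]
  100 → roll 3  [load 230/380]
  90 → roll 3  [load 320/380]
  90 → roll 4 (new)  [load 90/380]
  50 → roll 1  [load 350/380]
  40 → roll 3  [load 360/380]
  40 → roll 4  [load 130/380]
  40 → roll 4  [load 170/380]
4 paper rolls opened.

4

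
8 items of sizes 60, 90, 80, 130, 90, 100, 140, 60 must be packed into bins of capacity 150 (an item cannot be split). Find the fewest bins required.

Total = 140 + 130 + 100 + 90 + 90 + 80 + 60 + 60 = 750.
Lower bound: ⌈750/150⌉ = 5 bins.
Also, 6 items each exceed 75, and no two of those can share a bin, so at least 6 bins are needed.
A packing using 6 bins:
  bin 1: 140 = 140
  bin 2: 130 = 130
  bin 3: 100 = 100
  bin 4: 90 + 60 = 150
  bin 5: 90 + 60 = 150
  bin 6: 80 = 80
This matches the lower bound, so 6 is optimal.

6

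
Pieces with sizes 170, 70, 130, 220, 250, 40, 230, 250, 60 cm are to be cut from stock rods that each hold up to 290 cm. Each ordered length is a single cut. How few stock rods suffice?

6

Total = 250 + 250 + 230 + 220 + 170 + 130 + 70 + 60 + 40 = 1420 cm.
Lower bound: ⌈1420/290⌉ = 5 stock rods.
A packing using 6 stock rods:
  stock rod 1: 250 + 40 = 290
  stock rod 2: 250 = 250
  stock rod 3: 230 + 60 = 290
  stock rod 4: 220 + 70 = 290
  stock rod 5: 170 = 170
  stock rod 6: 130 = 130
No arrangement into 5 stock rods stays within capacity, so 6 is optimal.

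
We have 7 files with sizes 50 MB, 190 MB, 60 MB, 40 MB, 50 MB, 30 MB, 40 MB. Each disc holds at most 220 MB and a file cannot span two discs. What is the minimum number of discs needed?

Total = 190 + 60 + 50 + 50 + 40 + 40 + 30 = 460 MB.
Lower bound: ⌈460/220⌉ = 3 discs.
A packing using 3 discs:
  disc 1: 190 + 30 = 220
  disc 2: 60 + 50 + 50 + 40 = 200
  disc 3: 40 = 40
This matches the lower bound, so 3 is optimal.

3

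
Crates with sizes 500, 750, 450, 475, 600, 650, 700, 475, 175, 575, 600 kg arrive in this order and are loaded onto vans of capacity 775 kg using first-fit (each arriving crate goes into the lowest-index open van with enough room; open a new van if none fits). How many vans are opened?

10

  500 → van 1 (new)  [load 500/775]
  750 → van 2 (new)  [load 750/775]
  450 → van 3 (new)  [load 450/775]
  475 → van 4 (new)  [load 475/775]
  600 → van 5 (new)  [load 600/775]
  650 → van 6 (new)  [load 650/775]
  700 → van 7 (new)  [load 700/775]
  475 → van 8 (new)  [load 475/775]
  175 → van 1  [load 675/775]
  575 → van 9 (new)  [load 575/775]
  600 → van 10 (new)  [load 600/775]
10 vans opened.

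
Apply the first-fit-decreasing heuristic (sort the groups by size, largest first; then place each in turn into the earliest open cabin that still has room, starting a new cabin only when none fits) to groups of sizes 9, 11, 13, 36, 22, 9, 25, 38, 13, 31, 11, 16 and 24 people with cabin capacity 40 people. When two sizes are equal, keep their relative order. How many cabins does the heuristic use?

7

Sorted descending: 38, 36, 31, 25, 24, 22, 16, 13, 13, 11, 11, 9, 9.
  38 → cabin 1 (new)  [load 38/40]
  36 → cabin 2 (new)  [load 36/40]
  31 → cabin 3 (new)  [load 31/40]
  25 → cabin 4 (new)  [load 25/40]
  24 → cabin 5 (new)  [load 24/40]
  22 → cabin 6 (new)  [load 22/40]
  16 → cabin 5  [load 40/40]
  13 → cabin 4  [load 38/40]
  13 → cabin 6  [load 35/40]
  11 → cabin 7 (new)  [load 11/40]
  11 → cabin 7  [load 22/40]
  9 → cabin 3  [load 40/40]
  9 → cabin 7  [load 31/40]
7 cabins opened.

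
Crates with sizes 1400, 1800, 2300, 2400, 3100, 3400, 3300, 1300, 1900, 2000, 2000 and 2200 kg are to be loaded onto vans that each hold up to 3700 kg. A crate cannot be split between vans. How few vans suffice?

Total = 3400 + 3300 + 3100 + 2400 + 2300 + 2200 + 2000 + 2000 + 1900 + 1800 + 1400 + 1300 = 27100 kg.
Lower bound: ⌈27100/3700⌉ = 8 vans.
Also, 9 crates each exceed 1850 kg, and no two of those can share a van, so at least 9 vans are needed.
A packing using 9 vans:
  van 1: 3400 = 3400
  van 2: 3300 = 3300
  van 3: 3100 = 3100
  van 4: 2400 + 1300 = 3700
  van 5: 2300 + 1400 = 3700
  van 6: 2200 = 2200
  van 7: 2000 = 2000
  van 8: 2000 = 2000
  van 9: 1900 + 1800 = 3700
This matches the lower bound, so 9 is optimal.

9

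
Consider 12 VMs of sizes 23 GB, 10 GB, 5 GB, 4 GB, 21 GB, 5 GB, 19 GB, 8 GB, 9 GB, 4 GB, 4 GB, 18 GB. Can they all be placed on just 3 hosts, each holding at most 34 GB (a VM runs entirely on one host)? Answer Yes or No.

Total = 130 GB; ⌈130/34⌉ = 4.
At least 4 hosts are required, but only 3 are allowed.

No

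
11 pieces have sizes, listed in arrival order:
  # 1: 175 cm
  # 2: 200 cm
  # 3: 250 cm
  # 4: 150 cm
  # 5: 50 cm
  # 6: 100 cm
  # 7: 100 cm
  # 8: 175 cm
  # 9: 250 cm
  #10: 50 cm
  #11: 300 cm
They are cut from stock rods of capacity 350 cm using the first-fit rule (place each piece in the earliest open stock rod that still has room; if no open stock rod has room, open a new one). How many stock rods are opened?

  175 → stock rod 1 (new)  [load 175/350]
  200 → stock rod 2 (new)  [load 200/350]
  250 → stock rod 3 (new)  [load 250/350]
  150 → stock rod 1  [load 325/350]
  50 → stock rod 2  [load 250/350]
  100 → stock rod 2  [load 350/350]
  100 → stock rod 3  [load 350/350]
  175 → stock rod 4 (new)  [load 175/350]
  250 → stock rod 5 (new)  [load 250/350]
  50 → stock rod 4  [load 225/350]
  300 → stock rod 6 (new)  [load 300/350]
6 stock rods opened.

6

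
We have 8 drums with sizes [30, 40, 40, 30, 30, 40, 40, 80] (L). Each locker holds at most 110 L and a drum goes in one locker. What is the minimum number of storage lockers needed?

3

Total = 80 + 40 + 40 + 40 + 40 + 30 + 30 + 30 = 330 L.
Lower bound: ⌈330/110⌉ = 3 storage lockers.
A packing using 3 storage lockers:
  locker 1: 80 + 30 = 110
  locker 2: 40 + 40 + 30 = 110
  locker 3: 40 + 40 + 30 = 110
This matches the lower bound, so 3 is optimal.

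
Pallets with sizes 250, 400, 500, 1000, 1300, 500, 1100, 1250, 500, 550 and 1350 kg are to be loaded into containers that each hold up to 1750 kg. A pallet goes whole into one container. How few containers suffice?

6

Total = 1350 + 1300 + 1250 + 1100 + 1000 + 550 + 500 + 500 + 500 + 400 + 250 = 8700 kg.
Lower bound: ⌈8700/1750⌉ = 5 containers.
A packing using 6 containers:
  container 1: 1350 + 400 = 1750
  container 2: 1300 + 250 = 1550
  container 3: 1250 + 500 = 1750
  container 4: 1100 + 550 = 1650
  container 5: 1000 + 500 = 1500
  container 6: 500 = 500
No arrangement into 5 containers stays within capacity, so 6 is optimal.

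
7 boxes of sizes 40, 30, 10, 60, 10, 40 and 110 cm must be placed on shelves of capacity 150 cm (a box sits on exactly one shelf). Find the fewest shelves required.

2

Total = 110 + 60 + 40 + 40 + 30 + 10 + 10 = 300 cm.
Lower bound: ⌈300/150⌉ = 2 shelves.
A packing using 2 shelves:
  shelf 1: 110 + 40 = 150
  shelf 2: 60 + 40 + 30 + 10 + 10 = 150
This matches the lower bound, so 2 is optimal.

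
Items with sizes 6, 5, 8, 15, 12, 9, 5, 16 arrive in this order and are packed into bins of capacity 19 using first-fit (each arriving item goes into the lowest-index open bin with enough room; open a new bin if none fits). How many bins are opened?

5

  6 → bin 1 (new)  [load 6/19]
  5 → bin 1  [load 11/19]
  8 → bin 1  [load 19/19]
  15 → bin 2 (new)  [load 15/19]
  12 → bin 3 (new)  [load 12/19]
  9 → bin 4 (new)  [load 9/19]
  5 → bin 3  [load 17/19]
  16 → bin 5 (new)  [load 16/19]
5 bins opened.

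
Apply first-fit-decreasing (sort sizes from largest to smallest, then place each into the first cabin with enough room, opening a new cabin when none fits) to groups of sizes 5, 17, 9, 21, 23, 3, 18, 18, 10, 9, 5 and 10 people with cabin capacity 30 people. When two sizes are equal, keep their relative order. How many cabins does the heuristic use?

Sorted descending: 23, 21, 18, 18, 17, 10, 10, 9, 9, 5, 5, 3.
  23 → cabin 1 (new)  [load 23/30]
  21 → cabin 2 (new)  [load 21/30]
  18 → cabin 3 (new)  [load 18/30]
  18 → cabin 4 (new)  [load 18/30]
  17 → cabin 5 (new)  [load 17/30]
  10 → cabin 3  [load 28/30]
  10 → cabin 4  [load 28/30]
  9 → cabin 2  [load 30/30]
  9 → cabin 5  [load 26/30]
  5 → cabin 1  [load 28/30]
  5 → cabin 6 (new)  [load 5/30]
  3 → cabin 5  [load 29/30]
6 cabins opened.

6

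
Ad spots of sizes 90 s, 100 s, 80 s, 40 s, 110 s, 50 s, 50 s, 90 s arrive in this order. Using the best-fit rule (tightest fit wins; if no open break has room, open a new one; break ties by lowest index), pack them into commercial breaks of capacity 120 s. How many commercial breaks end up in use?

  90 → break 1 (new)  [load 90/120]
  100 → break 2 (new)  [load 100/120]
  80 → break 3 (new)  [load 80/120]
  40 → break 3  [load 120/120]
  110 → break 4 (new)  [load 110/120]
  50 → break 5 (new)  [load 50/120]
  50 → break 5  [load 100/120]
  90 → break 6 (new)  [load 90/120]
6 commercial breaks opened.

6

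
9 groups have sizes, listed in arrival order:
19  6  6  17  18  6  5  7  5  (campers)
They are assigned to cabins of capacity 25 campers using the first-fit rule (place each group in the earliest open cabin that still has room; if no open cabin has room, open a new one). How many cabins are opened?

4

  19 → cabin 1 (new)  [load 19/25]
  6 → cabin 1  [load 25/25]
  6 → cabin 2 (new)  [load 6/25]
  17 → cabin 2  [load 23/25]
  18 → cabin 3 (new)  [load 18/25]
  6 → cabin 3  [load 24/25]
  5 → cabin 4 (new)  [load 5/25]
  7 → cabin 4  [load 12/25]
  5 → cabin 4  [load 17/25]
4 cabins opened.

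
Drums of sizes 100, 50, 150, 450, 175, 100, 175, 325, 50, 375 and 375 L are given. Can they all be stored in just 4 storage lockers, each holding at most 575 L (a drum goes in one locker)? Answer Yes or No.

No

Total = 2325 L; ⌈2325/575⌉ = 5.
At least 5 storage lockers are required, but only 4 are allowed.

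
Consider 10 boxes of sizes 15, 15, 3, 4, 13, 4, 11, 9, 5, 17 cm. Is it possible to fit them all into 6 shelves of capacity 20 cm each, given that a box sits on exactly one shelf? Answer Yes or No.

Yes

A valid assignment using 5 shelves:
  shelf 1: 17 + 3 = 20
  shelf 2: 15 + 5 = 20
  shelf 3: 15 + 4 = 19
  shelf 4: 13 + 4 = 17
  shelf 5: 11 + 9 = 20
That uses only 5 ≤ 6, so 6 shelves are enough.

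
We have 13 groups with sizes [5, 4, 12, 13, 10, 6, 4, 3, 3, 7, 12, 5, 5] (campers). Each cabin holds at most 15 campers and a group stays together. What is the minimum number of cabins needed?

Total = 13 + 12 + 12 + 10 + 7 + 6 + 5 + 5 + 5 + 4 + 4 + 3 + 3 = 89 campers.
Lower bound: ⌈89/15⌉ = 6 cabins.
A packing using 7 cabins:
  cabin 1: 13 = 13
  cabin 2: 12 + 3 = 15
  cabin 3: 12 + 3 = 15
  cabin 4: 10 + 5 = 15
  cabin 5: 7 + 6 = 13
  cabin 6: 5 + 5 + 4 = 14
  cabin 7: 4 = 4
No arrangement into 6 cabins stays within capacity, so 7 is optimal.

7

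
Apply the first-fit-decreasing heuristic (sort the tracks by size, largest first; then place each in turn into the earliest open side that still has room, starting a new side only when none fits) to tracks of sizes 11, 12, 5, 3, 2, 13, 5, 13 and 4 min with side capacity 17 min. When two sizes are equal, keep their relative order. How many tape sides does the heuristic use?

5

Sorted descending: 13, 13, 12, 11, 5, 5, 4, 3, 2.
  13 → side 1 (new)  [load 13/17]
  13 → side 2 (new)  [load 13/17]
  12 → side 3 (new)  [load 12/17]
  11 → side 4 (new)  [load 11/17]
  5 → side 3  [load 17/17]
  5 → side 4  [load 16/17]
  4 → side 1  [load 17/17]
  3 → side 2  [load 16/17]
  2 → side 5 (new)  [load 2/17]
5 tape sides opened.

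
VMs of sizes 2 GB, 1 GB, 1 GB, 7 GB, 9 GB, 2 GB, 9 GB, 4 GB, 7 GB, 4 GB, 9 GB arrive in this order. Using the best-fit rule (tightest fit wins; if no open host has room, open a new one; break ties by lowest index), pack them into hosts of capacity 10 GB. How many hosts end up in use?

7

  2 → host 1 (new)  [load 2/10]
  1 → host 1  [load 3/10]
  1 → host 1  [load 4/10]
  7 → host 2 (new)  [load 7/10]
  9 → host 3 (new)  [load 9/10]
  2 → host 2  [load 9/10]
  9 → host 4 (new)  [load 9/10]
  4 → host 1  [load 8/10]
  7 → host 5 (new)  [load 7/10]
  4 → host 6 (new)  [load 4/10]
  9 → host 7 (new)  [load 9/10]
7 hosts opened.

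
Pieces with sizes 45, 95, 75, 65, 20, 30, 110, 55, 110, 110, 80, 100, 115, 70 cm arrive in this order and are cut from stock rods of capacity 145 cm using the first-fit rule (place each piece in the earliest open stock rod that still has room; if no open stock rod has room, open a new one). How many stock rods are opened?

  45 → stock rod 1 (new)  [load 45/145]
  95 → stock rod 1  [load 140/145]
  75 → stock rod 2 (new)  [load 75/145]
  65 → stock rod 2  [load 140/145]
  20 → stock rod 3 (new)  [load 20/145]
  30 → stock rod 3  [load 50/145]
  110 → stock rod 4 (new)  [load 110/145]
  55 → stock rod 3  [load 105/145]
  110 → stock rod 5 (new)  [load 110/145]
  110 → stock rod 6 (new)  [load 110/145]
  80 → stock rod 7 (new)  [load 80/145]
  100 → stock rod 8 (new)  [load 100/145]
  115 → stock rod 9 (new)  [load 115/145]
  70 → stock rod 10 (new)  [load 70/145]
10 stock rods opened.

10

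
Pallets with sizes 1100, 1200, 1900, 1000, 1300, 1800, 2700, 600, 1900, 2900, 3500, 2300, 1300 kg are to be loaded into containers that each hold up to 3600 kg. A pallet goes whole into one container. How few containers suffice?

8

Total = 3500 + 2900 + 2700 + 2300 + 1900 + 1900 + 1800 + 1300 + 1300 + 1200 + 1100 + 1000 + 600 = 23500 kg.
Lower bound: ⌈23500/3600⌉ = 7 containers.
A packing using 8 containers:
  container 1: 3500 = 3500
  container 2: 2900 + 600 = 3500
  container 3: 2700 = 2700
  container 4: 2300 + 1300 = 3600
  container 5: 1900 + 1300 = 3200
  container 6: 1900 + 1200 = 3100
  container 7: 1800 + 1100 = 2900
  container 8: 1000 = 1000
No arrangement into 7 containers stays within capacity, so 8 is optimal.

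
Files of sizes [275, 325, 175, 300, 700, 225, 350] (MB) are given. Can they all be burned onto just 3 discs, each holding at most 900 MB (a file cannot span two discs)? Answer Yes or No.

A valid assignment using 3 discs:
  disc 1: 700 + 175 = 875
  disc 2: 350 + 325 + 225 = 900
  disc 3: 300 + 275 = 575
Every load is within 900 MB, so 3 discs suffice.

Yes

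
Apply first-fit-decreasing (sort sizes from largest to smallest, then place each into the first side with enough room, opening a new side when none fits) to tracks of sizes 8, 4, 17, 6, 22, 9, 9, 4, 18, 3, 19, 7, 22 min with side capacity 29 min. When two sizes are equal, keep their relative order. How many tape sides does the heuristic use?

6

Sorted descending: 22, 22, 19, 18, 17, 9, 9, 8, 7, 6, 4, 4, 3.
  22 → side 1 (new)  [load 22/29]
  22 → side 2 (new)  [load 22/29]
  19 → side 3 (new)  [load 19/29]
  18 → side 4 (new)  [load 18/29]
  17 → side 5 (new)  [load 17/29]
  9 → side 3  [load 28/29]
  9 → side 4  [load 27/29]
  8 → side 5  [load 25/29]
  7 → side 1  [load 29/29]
  6 → side 2  [load 28/29]
  4 → side 5  [load 29/29]
  4 → side 6 (new)  [load 4/29]
  3 → side 6  [load 7/29]
6 tape sides opened.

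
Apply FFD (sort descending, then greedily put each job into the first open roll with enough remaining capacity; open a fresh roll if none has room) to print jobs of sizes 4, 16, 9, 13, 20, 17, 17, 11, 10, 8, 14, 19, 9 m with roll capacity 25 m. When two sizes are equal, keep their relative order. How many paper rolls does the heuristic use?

8

Sorted descending: 20, 19, 17, 17, 16, 14, 13, 11, 10, 9, 9, 8, 4.
  20 → roll 1 (new)  [load 20/25]
  19 → roll 2 (new)  [load 19/25]
  17 → roll 3 (new)  [load 17/25]
  17 → roll 4 (new)  [load 17/25]
  16 → roll 5 (new)  [load 16/25]
  14 → roll 6 (new)  [load 14/25]
  13 → roll 7 (new)  [load 13/25]
  11 → roll 6  [load 25/25]
  10 → roll 7  [load 23/25]
  9 → roll 5  [load 25/25]
  9 → roll 8 (new)  [load 9/25]
  8 → roll 3  [load 25/25]
  4 → roll 1  [load 24/25]
8 paper rolls opened.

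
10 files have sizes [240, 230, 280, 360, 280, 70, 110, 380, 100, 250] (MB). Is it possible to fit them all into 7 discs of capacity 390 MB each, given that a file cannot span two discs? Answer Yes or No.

A valid assignment using 7 discs:
  disc 1: 380 = 380
  disc 2: 360 = 360
  disc 3: 280 + 110 = 390
  disc 4: 280 + 100 = 380
  disc 5: 250 + 70 = 320
  disc 6: 240 = 240
  disc 7: 230 = 230
Every load is within 390 MB, so 7 discs suffice.

Yes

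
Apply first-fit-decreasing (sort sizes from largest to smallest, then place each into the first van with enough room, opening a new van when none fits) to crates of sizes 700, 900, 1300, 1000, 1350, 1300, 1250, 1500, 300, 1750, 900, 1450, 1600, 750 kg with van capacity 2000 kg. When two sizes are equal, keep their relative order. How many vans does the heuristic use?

10

Sorted descending: 1750, 1600, 1500, 1450, 1350, 1300, 1300, 1250, 1000, 900, 900, 750, 700, 300.
  1750 → van 1 (new)  [load 1750/2000]
  1600 → van 2 (new)  [load 1600/2000]
  1500 → van 3 (new)  [load 1500/2000]
  1450 → van 4 (new)  [load 1450/2000]
  1350 → van 5 (new)  [load 1350/2000]
  1300 → van 6 (new)  [load 1300/2000]
  1300 → van 7 (new)  [load 1300/2000]
  1250 → van 8 (new)  [load 1250/2000]
  1000 → van 9 (new)  [load 1000/2000]
  900 → van 9  [load 1900/2000]
  900 → van 10 (new)  [load 900/2000]
  750 → van 8  [load 2000/2000]
  700 → van 6  [load 2000/2000]
  300 → van 2  [load 1900/2000]
10 vans opened.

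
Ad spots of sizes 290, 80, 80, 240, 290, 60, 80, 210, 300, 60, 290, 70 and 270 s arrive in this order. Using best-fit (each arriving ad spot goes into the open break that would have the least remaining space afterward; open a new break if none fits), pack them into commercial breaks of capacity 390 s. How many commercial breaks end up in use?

  290 → break 1 (new)  [load 290/390]
  80 → break 1  [load 370/390]
  80 → break 2 (new)  [load 80/390]
  240 → break 2  [load 320/390]
  290 → break 3 (new)  [load 290/390]
  60 → break 2  [load 380/390]
  80 → break 3  [load 370/390]
  210 → break 4 (new)  [load 210/390]
  300 → break 5 (new)  [load 300/390]
  60 → break 5  [load 360/390]
  290 → break 6 (new)  [load 290/390]
  70 → break 6  [load 360/390]
  270 → break 7 (new)  [load 270/390]
7 commercial breaks opened.

7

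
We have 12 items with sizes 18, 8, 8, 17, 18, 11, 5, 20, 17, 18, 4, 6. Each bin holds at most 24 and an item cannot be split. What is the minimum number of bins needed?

8

Total = 20 + 18 + 18 + 18 + 17 + 17 + 11 + 8 + 8 + 6 + 5 + 4 = 150.
Lower bound: ⌈150/24⌉ = 7 bins.
A packing using 8 bins:
  bin 1: 20 + 4 = 24
  bin 2: 18 + 6 = 24
  bin 3: 18 + 5 = 23
  bin 4: 18 = 18
  bin 5: 17 = 17
  bin 6: 17 = 17
  bin 7: 11 + 8 = 19
  bin 8: 8 = 8
No arrangement into 7 bins stays within capacity, so 8 is optimal.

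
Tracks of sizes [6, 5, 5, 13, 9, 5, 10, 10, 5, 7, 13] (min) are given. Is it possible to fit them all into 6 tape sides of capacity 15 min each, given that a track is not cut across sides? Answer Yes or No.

No

Total = 88 min; ⌈88/15⌉ = 6.
The bound of 6 does not rule out 6, but exhaustive search shows no assignment into 6 tape sides of capacity 15 min exists — the minimum is 7.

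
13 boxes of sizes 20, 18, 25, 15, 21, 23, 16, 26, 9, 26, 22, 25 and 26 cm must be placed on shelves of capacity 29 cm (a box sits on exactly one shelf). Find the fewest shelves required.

12

Total = 26 + 26 + 26 + 25 + 25 + 23 + 22 + 21 + 20 + 18 + 16 + 15 + 9 = 272 cm.
Lower bound: ⌈272/29⌉ = 10 shelves.
Also, 12 boxes each exceed 29/2 cm, and no two of those can share a shelf, so at least 12 shelves are needed.
A packing using 12 shelves:
  shelf 1: 26 = 26
  shelf 2: 26 = 26
  shelf 3: 26 = 26
  shelf 4: 25 = 25
  shelf 5: 25 = 25
  shelf 6: 23 = 23
  shelf 7: 22 = 22
  shelf 8: 21 = 21
  shelf 9: 20 + 9 = 29
  shelf 10: 18 = 18
  shelf 11: 16 = 16
  shelf 12: 15 = 15
This matches the lower bound, so 12 is optimal.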